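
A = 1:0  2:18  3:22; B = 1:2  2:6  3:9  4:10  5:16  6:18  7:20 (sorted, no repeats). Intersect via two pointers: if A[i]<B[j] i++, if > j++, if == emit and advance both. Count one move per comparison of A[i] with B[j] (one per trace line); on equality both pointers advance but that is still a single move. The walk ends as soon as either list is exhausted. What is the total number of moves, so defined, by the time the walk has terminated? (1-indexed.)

8 moves

i=1 j=1: 0<2, i++
i=2 j=1: 18>2, j++
i=2 j=2: 18>6, j++
i=2 j=3: 18>9, j++
i=2 j=4: 18>10, j++
i=2 j=5: 18>16, j++
i=2 j=6: 18==18 emit, i++,j++
i=3 j=7: 22>20, j++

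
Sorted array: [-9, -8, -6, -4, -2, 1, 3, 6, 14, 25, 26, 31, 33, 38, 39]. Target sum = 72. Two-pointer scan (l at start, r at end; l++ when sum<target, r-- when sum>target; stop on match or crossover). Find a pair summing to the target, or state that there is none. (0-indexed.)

(33, 39)

[0,14] -9+39=30 <72 → l++
[1,14] -8+39=31 <72 → l++
[2,14] -6+39=33 <72 → l++
[3,14] -4+39=35 <72 → l++
[4,14] -2+39=37 <72 → l++
[5,14] 1+39=40 <72 → l++
[6,14] 3+39=42 <72 → l++
[7,14] 6+39=45 <72 → l++
[8,14] 14+39=53 <72 → l++
[9,14] 25+39=64 <72 → l++
[10,14] 26+39=65 <72 → l++
[11,14] 31+39=70 <72 → l++
[12,14] 33+39=72 → found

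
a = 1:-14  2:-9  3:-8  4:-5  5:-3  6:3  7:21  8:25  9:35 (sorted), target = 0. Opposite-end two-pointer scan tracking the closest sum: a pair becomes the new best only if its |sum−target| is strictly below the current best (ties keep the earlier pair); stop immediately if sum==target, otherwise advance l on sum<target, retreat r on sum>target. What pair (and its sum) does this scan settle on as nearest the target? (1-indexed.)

pair (-3, 3) with sum 0 (|Δ|=0)

l=1 r=9: -14+35=21 d=21 *, r--
l=1 r=8: -14+25=11 d=11 *, r--
l=1 r=7: -14+21=7 d=7 *, r--
l=1 r=6: -14+3=-11 d=11, l++
l=2 r=6: -9+3=-6 d=6 *, l++
l=3 r=6: -8+3=-5 d=5 *, l++
l=4 r=6: -5+3=-2 d=2 *, l++
l=5 r=6: -3+3=0 d=0 *, stop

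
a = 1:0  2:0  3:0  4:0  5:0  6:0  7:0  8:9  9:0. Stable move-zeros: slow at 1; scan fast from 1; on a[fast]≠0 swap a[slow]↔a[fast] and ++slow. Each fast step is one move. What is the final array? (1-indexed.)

[9, 0, 0, 0, 0, 0, 0, 0, 0]

slow=1 fast=1: a[fast]=0, fast++
slow=1 fast=2: a[fast]=0, fast++
slow=1 fast=3: a[fast]=0, fast++
slow=1 fast=4: a[fast]=0, fast++
slow=1 fast=5: a[fast]=0, fast++
slow=1 fast=6: a[fast]=0, fast++
slow=1 fast=7: a[fast]=0, fast++
slow=1 fast=8: a[fast]=9≠0 swap→a[1]=9, slow++,fast++
slow=2 fast=9: a[fast]=0, fast++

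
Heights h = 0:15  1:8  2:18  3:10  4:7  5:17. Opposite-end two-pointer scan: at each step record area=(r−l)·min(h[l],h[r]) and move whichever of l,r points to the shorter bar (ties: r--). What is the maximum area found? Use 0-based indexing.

[0,5] min(15,17)*5=75 best=75 * → l++
[1,5] min(8,17)*4=32 best=75 → l++
[2,5] min(18,17)*3=51 best=75 → r--
[2,4] min(18,7)*2=14 best=75 → r--
[2,3] min(18,10)*1=10 best=75 → r--

max area = 75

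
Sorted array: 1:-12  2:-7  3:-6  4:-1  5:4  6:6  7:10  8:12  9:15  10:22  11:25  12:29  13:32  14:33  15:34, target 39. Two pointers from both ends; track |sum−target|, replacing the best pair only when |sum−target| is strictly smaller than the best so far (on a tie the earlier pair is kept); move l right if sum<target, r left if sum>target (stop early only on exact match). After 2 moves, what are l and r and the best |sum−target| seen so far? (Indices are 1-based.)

[1,15] -12+34=22 d=17 * → l++
[2,15] -7+34=27 d=12 * → l++

l=3, r=15, best |Δ|=12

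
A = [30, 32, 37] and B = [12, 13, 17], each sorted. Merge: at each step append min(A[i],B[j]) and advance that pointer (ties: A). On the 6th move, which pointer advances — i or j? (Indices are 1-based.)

i

i=1 j=1: A[i]=30>B[j]=12 take 12, j++
i=1 j=2: A[i]=30>B[j]=13 take 13, j++
i=1 j=3: A[i]=30>B[j]=17 take 17, j++
i=1 j=4: B done, take A[i]=30, i++
i=2 j=4: B done, take A[i]=32, i++
i=3 j=4: B done, take A[i]=37, i++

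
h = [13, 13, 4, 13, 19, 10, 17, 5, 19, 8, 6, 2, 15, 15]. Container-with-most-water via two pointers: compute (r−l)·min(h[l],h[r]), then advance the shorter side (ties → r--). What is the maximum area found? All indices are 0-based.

max area = 169

l=0 r=13: min(13,15)*13=169 best=169 *, l++
l=1 r=13: min(13,15)*12=156 best=169, l++
l=2 r=13: min(4,15)*11=44 best=169, l++
l=3 r=13: min(13,15)*10=130 best=169, l++
l=4 r=13: min(19,15)*9=135 best=169, r--
l=4 r=12: min(19,15)*8=120 best=169, r--
l=4 r=11: min(19,2)*7=14 best=169, r--
l=4 r=10: min(19,6)*6=36 best=169, r--
l=4 r=9: min(19,8)*5=40 best=169, r--
l=4 r=8: min(19,19)*4=76 best=169, r--
l=4 r=7: min(19,5)*3=15 best=169, r--
l=4 r=6: min(19,17)*2=34 best=169, r--
l=4 r=5: min(19,10)*1=10 best=169, r--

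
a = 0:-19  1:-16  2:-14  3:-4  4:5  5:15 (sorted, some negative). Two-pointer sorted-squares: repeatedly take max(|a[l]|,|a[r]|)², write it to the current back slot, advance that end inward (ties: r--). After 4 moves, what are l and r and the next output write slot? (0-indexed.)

l=3, r=4, next write slot=1

[0,5] |-19|>|15| out[5]=361 → l++
[1,5] |-16|>|15| out[4]=256 → l++
[2,5] |-14|<=|15| out[3]=225 → r--
[2,4] |-14|>|5| out[2]=196 → l++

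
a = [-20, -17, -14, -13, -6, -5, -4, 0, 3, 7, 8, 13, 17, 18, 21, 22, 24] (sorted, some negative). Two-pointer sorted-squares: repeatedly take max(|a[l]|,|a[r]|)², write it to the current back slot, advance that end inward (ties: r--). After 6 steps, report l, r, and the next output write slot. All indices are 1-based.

[1,17] |-20|<=|24| out[17]=576 → r--
[1,16] |-20|<=|22| out[16]=484 → r--
[1,15] |-20|<=|21| out[15]=441 → r--
[1,14] |-20|>|18| out[14]=400 → l++
[2,14] |-17|<=|18| out[13]=324 → r--
[2,13] |-17|<=|17| out[12]=289 → r--

l=2, r=12, next write slot=11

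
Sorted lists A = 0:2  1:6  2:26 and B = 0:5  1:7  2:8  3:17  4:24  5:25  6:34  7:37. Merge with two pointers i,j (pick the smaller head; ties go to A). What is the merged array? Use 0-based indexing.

[2, 5, 6, 7, 8, 17, 24, 25, 26, 34, 37]

i=0 j=0: A[i]=2<=B[j]=5 take 2, i++
i=1 j=0: A[i]=6>B[j]=5 take 5, j++
i=1 j=1: A[i]=6<=B[j]=7 take 6, i++
i=2 j=1: A[i]=26>B[j]=7 take 7, j++
i=2 j=2: A[i]=26>B[j]=8 take 8, j++
i=2 j=3: A[i]=26>B[j]=17 take 17, j++
i=2 j=4: A[i]=26>B[j]=24 take 24, j++
i=2 j=5: A[i]=26>B[j]=25 take 25, j++
i=2 j=6: A[i]=26<=B[j]=34 take 26, i++
i=3 j=6: A done, take B[j]=34, j++
i=3 j=7: A done, take B[j]=37, j++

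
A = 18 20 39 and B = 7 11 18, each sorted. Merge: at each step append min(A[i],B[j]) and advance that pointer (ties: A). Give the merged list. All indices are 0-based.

i=0 j=0: A[i]=18>B[j]=7 take 7, j++
i=0 j=1: A[i]=18>B[j]=11 take 11, j++
i=0 j=2: A[i]=18<=B[j]=18 take 18, i++
i=1 j=2: A[i]=20>B[j]=18 take 18, j++
i=1 j=3: B done, take A[i]=20, i++
i=2 j=3: B done, take A[i]=39, i++

[7, 11, 18, 18, 20, 39]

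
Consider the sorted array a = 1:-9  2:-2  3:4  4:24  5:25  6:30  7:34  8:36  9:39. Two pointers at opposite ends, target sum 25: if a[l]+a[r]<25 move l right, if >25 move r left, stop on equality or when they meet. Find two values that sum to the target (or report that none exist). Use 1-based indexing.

(-9, 34)

l=1 r=9: -9+39=30 >25, r--
l=1 r=8: -9+36=27 >25, r--
l=1 r=7: -9+34=25, found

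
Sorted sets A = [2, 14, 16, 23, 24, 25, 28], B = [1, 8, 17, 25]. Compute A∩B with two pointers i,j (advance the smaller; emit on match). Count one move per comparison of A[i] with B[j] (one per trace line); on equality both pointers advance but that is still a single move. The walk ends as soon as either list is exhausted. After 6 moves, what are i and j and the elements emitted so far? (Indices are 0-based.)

i=0 j=0: 2>1, j++
i=0 j=1: 2<8, i++
i=1 j=1: 14>8, j++
i=1 j=2: 14<17, i++
i=2 j=2: 16<17, i++
i=3 j=2: 23>17, j++

i=3, j=3, emitted=[]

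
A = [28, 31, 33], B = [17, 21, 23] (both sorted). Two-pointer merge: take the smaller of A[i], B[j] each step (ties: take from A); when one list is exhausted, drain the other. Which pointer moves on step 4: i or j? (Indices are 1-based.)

i

[i=1,j=1] A[i]=28>B[j]=17 take 17 → j++
[i=1,j=2] A[i]=28>B[j]=21 take 21 → j++
[i=1,j=3] A[i]=28>B[j]=23 take 23 → j++
[i=1,j=4] B done, take A[i]=28 → i++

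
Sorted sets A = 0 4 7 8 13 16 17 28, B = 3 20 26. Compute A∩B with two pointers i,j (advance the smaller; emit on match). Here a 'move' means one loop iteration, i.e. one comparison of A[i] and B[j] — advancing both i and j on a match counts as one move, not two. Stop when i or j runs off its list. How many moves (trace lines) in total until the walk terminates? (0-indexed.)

i=0 j=0: 0<3, i++
i=1 j=0: 4>3, j++
i=1 j=1: 4<20, i++
i=2 j=1: 7<20, i++
i=3 j=1: 8<20, i++
i=4 j=1: 13<20, i++
i=5 j=1: 16<20, i++
i=6 j=1: 17<20, i++
i=7 j=1: 28>20, j++
i=7 j=2: 28>26, j++

10 moves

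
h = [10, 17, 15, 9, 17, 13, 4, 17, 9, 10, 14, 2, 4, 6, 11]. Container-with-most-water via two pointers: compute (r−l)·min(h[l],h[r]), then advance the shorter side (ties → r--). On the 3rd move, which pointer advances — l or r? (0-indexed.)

l=0 r=14: min(10,11)*14=140 best=140 *, l++
l=1 r=14: min(17,11)*13=143 best=143 *, r--
l=1 r=13: min(17,6)*12=72 best=143, r--

r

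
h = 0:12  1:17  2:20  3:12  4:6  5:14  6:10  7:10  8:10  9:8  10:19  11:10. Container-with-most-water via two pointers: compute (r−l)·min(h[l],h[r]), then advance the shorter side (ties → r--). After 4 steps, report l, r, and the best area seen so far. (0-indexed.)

l=2, r=9, best area=153

l=0 r=11: min(12,10)*11=110 best=110 *, r--
l=0 r=10: min(12,19)*10=120 best=120 *, l++
l=1 r=10: min(17,19)*9=153 best=153 *, l++
l=2 r=10: min(20,19)*8=152 best=153, r--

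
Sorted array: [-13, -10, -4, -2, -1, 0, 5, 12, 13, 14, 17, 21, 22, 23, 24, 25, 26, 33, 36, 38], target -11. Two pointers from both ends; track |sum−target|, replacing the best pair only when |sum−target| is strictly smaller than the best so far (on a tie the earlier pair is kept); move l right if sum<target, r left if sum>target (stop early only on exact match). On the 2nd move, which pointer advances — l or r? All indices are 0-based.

[0,19] -13+38=25 d=36 * → r--
[0,18] -13+36=23 d=34 * → r--

r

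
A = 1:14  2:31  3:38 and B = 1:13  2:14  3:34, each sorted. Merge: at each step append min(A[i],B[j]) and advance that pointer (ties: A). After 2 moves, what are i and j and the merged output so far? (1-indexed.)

i=1 j=1: A[i]=14>B[j]=13 take 13, j++
i=1 j=2: A[i]=14<=B[j]=14 take 14, i++

i=2, j=2, merged so far=[13, 14]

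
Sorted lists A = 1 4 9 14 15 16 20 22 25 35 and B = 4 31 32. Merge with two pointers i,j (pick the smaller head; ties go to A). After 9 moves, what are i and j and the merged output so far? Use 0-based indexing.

i=8, j=1, merged so far=[1, 4, 4, 9, 14, 15, 16, 20, 22]

i=0 j=0: A[i]=1<=B[j]=4 take 1, i++
i=1 j=0: A[i]=4<=B[j]=4 take 4, i++
i=2 j=0: A[i]=9>B[j]=4 take 4, j++
i=2 j=1: A[i]=9<=B[j]=31 take 9, i++
i=3 j=1: A[i]=14<=B[j]=31 take 14, i++
i=4 j=1: A[i]=15<=B[j]=31 take 15, i++
i=5 j=1: A[i]=16<=B[j]=31 take 16, i++
i=6 j=1: A[i]=20<=B[j]=31 take 20, i++
i=7 j=1: A[i]=22<=B[j]=31 take 22, i++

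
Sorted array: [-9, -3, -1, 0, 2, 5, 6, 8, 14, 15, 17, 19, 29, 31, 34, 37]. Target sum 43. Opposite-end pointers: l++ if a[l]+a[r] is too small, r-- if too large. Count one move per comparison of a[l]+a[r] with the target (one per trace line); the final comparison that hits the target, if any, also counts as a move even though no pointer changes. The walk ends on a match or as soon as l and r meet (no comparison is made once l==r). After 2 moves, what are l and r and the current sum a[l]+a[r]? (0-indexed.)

[0,15] -9+37=28 <43 → l++
[1,15] -3+37=34 <43 → l++

l=2, r=15, sum=36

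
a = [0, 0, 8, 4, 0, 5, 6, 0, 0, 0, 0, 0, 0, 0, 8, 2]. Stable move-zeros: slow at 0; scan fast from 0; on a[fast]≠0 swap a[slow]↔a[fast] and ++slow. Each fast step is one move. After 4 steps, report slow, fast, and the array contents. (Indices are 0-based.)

slow=0 fast=0: a[fast]=0, fast++
slow=0 fast=1: a[fast]=0, fast++
slow=0 fast=2: a[fast]=8≠0 swap→a[0]=8, slow++,fast++
slow=1 fast=3: a[fast]=4≠0 swap→a[1]=4, slow++,fast++

slow=2, fast=4, a=[8, 4, 0, 0, 0, 5, 6, 0, 0, 0, 0, 0, 0, 0, 8, 2]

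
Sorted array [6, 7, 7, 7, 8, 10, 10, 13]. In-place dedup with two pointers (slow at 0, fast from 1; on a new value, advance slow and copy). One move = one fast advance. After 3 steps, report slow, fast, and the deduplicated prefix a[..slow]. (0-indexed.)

(s=0,f=1) a[fast]=7≠a[slow]=6 write a[1]=7 → slow++,fast++
(s=1,f=2) a[fast]=7=a[slow] dup → fast++
(s=1,f=3) a[fast]=7=a[slow] dup → fast++

slow=1, fast=4, prefix=[6, 7]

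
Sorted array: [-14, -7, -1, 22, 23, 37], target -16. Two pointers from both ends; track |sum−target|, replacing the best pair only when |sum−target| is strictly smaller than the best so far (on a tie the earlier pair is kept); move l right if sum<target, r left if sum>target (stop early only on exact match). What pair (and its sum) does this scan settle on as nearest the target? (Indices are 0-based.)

pair (-14, -1) with sum -15 (|Δ|=1)

[0,5] -14+37=23 d=39 * → r--
[0,4] -14+23=9 d=25 * → r--
[0,3] -14+22=8 d=24 * → r--
[0,2] -14+-1=-15 d=1 * → r--
[0,1] -14+-7=-21 d=5 → l++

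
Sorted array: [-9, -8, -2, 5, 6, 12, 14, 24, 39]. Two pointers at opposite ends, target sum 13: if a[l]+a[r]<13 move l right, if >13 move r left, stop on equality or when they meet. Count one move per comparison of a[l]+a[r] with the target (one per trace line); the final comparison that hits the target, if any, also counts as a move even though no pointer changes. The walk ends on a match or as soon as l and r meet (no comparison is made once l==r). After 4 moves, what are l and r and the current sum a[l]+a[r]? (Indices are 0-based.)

l=2, r=6, sum=12

l=0 r=8: -9+39=30 >13, r--
l=0 r=7: -9+24=15 >13, r--
l=0 r=6: -9+14=5 <13, l++
l=1 r=6: -8+14=6 <13, l++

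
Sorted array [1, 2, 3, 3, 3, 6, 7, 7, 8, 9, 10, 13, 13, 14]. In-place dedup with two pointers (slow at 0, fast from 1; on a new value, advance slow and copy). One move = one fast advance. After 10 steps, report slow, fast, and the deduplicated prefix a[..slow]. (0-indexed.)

slow=7, fast=11, prefix=[1, 2, 3, 6, 7, 8, 9, 10]

(s=0,f=1) a[fast]=2≠a[slow]=1 write a[1]=2 → slow++,fast++
(s=1,f=2) a[fast]=3≠a[slow]=2 write a[2]=3 → slow++,fast++
(s=2,f=3) a[fast]=3=a[slow] dup → fast++
(s=2,f=4) a[fast]=3=a[slow] dup → fast++
(s=2,f=5) a[fast]=6≠a[slow]=3 write a[3]=6 → slow++,fast++
(s=3,f=6) a[fast]=7≠a[slow]=6 write a[4]=7 → slow++,fast++
(s=4,f=7) a[fast]=7=a[slow] dup → fast++
(s=4,f=8) a[fast]=8≠a[slow]=7 write a[5]=8 → slow++,fast++
(s=5,f=9) a[fast]=9≠a[slow]=8 write a[6]=9 → slow++,fast++
(s=6,f=10) a[fast]=10≠a[slow]=9 write a[7]=10 → slow++,fast++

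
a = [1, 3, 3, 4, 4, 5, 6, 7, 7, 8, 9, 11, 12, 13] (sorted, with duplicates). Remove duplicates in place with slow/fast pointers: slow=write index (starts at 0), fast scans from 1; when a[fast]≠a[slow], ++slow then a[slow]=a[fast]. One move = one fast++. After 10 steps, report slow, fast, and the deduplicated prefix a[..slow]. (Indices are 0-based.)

slow=0 fast=1: a[fast]=3≠a[slow]=1 write a[1]=3, slow++,fast++
slow=1 fast=2: a[fast]=3=a[slow] dup, fast++
slow=1 fast=3: a[fast]=4≠a[slow]=3 write a[2]=4, slow++,fast++
slow=2 fast=4: a[fast]=4=a[slow] dup, fast++
slow=2 fast=5: a[fast]=5≠a[slow]=4 write a[3]=5, slow++,fast++
slow=3 fast=6: a[fast]=6≠a[slow]=5 write a[4]=6, slow++,fast++
slow=4 fast=7: a[fast]=7≠a[slow]=6 write a[5]=7, slow++,fast++
slow=5 fast=8: a[fast]=7=a[slow] dup, fast++
slow=5 fast=9: a[fast]=8≠a[slow]=7 write a[6]=8, slow++,fast++
slow=6 fast=10: a[fast]=9≠a[slow]=8 write a[7]=9, slow++,fast++

slow=7, fast=11, prefix=[1, 3, 4, 5, 6, 7, 8, 9]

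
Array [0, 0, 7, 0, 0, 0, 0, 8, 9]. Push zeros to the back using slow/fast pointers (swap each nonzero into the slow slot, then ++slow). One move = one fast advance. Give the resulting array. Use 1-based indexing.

[7, 8, 9, 0, 0, 0, 0, 0, 0]

slow=1 fast=1: a[fast]=0, fast++
slow=1 fast=2: a[fast]=0, fast++
slow=1 fast=3: a[fast]=7≠0 swap→a[1]=7, slow++,fast++
slow=2 fast=4: a[fast]=0, fast++
slow=2 fast=5: a[fast]=0, fast++
slow=2 fast=6: a[fast]=0, fast++
slow=2 fast=7: a[fast]=0, fast++
slow=2 fast=8: a[fast]=8≠0 swap→a[2]=8, slow++,fast++
slow=3 fast=9: a[fast]=9≠0 swap→a[3]=9, slow++,fast++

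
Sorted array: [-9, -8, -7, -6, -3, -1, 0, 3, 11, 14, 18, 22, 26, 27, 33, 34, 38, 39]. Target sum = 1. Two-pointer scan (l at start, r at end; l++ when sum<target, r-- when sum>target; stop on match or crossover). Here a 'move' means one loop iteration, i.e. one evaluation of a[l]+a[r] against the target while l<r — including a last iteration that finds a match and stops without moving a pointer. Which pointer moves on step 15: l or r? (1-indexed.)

l

l=1 r=18: -9+39=30 >1, r--
l=1 r=17: -9+38=29 >1, r--
l=1 r=16: -9+34=25 >1, r--
l=1 r=15: -9+33=24 >1, r--
l=1 r=14: -9+27=18 >1, r--
l=1 r=13: -9+26=17 >1, r--
l=1 r=12: -9+22=13 >1, r--
l=1 r=11: -9+18=9 >1, r--
l=1 r=10: -9+14=5 >1, r--
l=1 r=9: -9+11=2 >1, r--
l=1 r=8: -9+3=-6 <1, l++
l=2 r=8: -8+3=-5 <1, l++
l=3 r=8: -7+3=-4 <1, l++
l=4 r=8: -6+3=-3 <1, l++
l=5 r=8: -3+3=0 <1, l++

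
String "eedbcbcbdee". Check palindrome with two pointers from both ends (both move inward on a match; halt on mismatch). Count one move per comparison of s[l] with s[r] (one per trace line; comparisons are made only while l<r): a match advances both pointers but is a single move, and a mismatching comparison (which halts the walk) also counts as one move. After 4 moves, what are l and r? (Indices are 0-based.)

[0,10] 'e'=='e' → l++,r--
[1,9] 'e'=='e' → l++,r--
[2,8] 'd'=='d' → l++,r--
[3,7] 'b'=='b' → l++,r--

l=4, r=6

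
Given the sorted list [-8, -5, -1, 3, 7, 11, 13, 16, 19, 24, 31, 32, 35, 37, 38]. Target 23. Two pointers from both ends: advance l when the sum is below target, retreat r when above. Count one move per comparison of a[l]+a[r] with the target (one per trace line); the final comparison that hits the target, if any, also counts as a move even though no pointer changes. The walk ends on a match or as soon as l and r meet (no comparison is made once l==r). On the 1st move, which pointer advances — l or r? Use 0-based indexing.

[0,14] -8+38=30 >23 → r--

r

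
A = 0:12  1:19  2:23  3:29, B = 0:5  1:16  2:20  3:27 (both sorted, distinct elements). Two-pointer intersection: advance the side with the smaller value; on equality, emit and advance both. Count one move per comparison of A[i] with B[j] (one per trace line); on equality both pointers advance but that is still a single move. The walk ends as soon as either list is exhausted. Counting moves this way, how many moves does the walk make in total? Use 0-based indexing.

7 moves

i=0 j=0: 12>5, j++
i=0 j=1: 12<16, i++
i=1 j=1: 19>16, j++
i=1 j=2: 19<20, i++
i=2 j=2: 23>20, j++
i=2 j=3: 23<27, i++
i=3 j=3: 29>27, j++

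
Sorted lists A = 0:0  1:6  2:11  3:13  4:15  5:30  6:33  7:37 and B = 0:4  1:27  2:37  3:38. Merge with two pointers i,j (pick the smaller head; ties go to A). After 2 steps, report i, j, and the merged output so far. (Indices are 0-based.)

i=0 j=0: A[i]=0<=B[j]=4 take 0, i++
i=1 j=0: A[i]=6>B[j]=4 take 4, j++

i=1, j=1, merged so far=[0, 4]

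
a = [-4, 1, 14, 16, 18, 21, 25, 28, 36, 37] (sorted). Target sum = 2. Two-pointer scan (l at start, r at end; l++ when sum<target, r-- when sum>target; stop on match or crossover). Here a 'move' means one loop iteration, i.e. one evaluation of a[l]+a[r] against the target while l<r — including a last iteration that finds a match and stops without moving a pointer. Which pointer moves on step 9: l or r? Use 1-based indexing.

l

l=1 r=10: -4+37=33 >2, r--
l=1 r=9: -4+36=32 >2, r--
l=1 r=8: -4+28=24 >2, r--
l=1 r=7: -4+25=21 >2, r--
l=1 r=6: -4+21=17 >2, r--
l=1 r=5: -4+18=14 >2, r--
l=1 r=4: -4+16=12 >2, r--
l=1 r=3: -4+14=10 >2, r--
l=1 r=2: -4+1=-3 <2, l++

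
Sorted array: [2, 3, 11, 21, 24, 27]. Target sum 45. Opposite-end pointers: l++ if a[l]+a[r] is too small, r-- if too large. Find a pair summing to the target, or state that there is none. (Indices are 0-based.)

(21, 24)

[0,5] 2+27=29 <45 → l++
[1,5] 3+27=30 <45 → l++
[2,5] 11+27=38 <45 → l++
[3,5] 21+27=48 >45 → r--
[3,4] 21+24=45 → found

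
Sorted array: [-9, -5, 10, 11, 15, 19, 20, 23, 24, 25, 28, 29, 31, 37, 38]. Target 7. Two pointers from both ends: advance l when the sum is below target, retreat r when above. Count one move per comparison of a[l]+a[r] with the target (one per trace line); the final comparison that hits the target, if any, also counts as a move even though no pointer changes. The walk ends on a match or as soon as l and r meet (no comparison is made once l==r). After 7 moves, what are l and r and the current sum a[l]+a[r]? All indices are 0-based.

l=0, r=7, sum=14

[0,14] -9+38=29 >7 → r--
[0,13] -9+37=28 >7 → r--
[0,12] -9+31=22 >7 → r--
[0,11] -9+29=20 >7 → r--
[0,10] -9+28=19 >7 → r--
[0,9] -9+25=16 >7 → r--
[0,8] -9+24=15 >7 → r--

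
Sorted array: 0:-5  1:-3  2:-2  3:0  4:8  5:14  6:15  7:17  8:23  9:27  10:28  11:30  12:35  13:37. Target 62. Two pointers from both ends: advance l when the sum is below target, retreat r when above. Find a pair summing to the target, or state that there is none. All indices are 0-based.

[0,13] -5+37=32 <62 → l++
[1,13] -3+37=34 <62 → l++
[2,13] -2+37=35 <62 → l++
[3,13] 0+37=37 <62 → l++
[4,13] 8+37=45 <62 → l++
[5,13] 14+37=51 <62 → l++
[6,13] 15+37=52 <62 → l++
[7,13] 17+37=54 <62 → l++
[8,13] 23+37=60 <62 → l++
[9,13] 27+37=64 >62 → r--
[9,12] 27+35=62 → found

(27, 35)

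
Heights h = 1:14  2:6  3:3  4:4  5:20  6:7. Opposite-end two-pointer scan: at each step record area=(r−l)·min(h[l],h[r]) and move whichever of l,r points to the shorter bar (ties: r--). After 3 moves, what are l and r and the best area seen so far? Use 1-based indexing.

l=3, r=5, best area=56

l=1 r=6: min(14,7)*5=35 best=35 *, r--
l=1 r=5: min(14,20)*4=56 best=56 *, l++
l=2 r=5: min(6,20)*3=18 best=56, l++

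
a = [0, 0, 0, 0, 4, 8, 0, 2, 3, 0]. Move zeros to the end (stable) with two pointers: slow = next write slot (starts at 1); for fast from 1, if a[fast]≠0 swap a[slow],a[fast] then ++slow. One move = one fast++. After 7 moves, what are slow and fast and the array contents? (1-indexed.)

slow=1 fast=1: a[fast]=0, fast++
slow=1 fast=2: a[fast]=0, fast++
slow=1 fast=3: a[fast]=0, fast++
slow=1 fast=4: a[fast]=0, fast++
slow=1 fast=5: a[fast]=4≠0 swap→a[1]=4, slow++,fast++
slow=2 fast=6: a[fast]=8≠0 swap→a[2]=8, slow++,fast++
slow=3 fast=7: a[fast]=0, fast++

slow=3, fast=8, a=[4, 8, 0, 0, 0, 0, 0, 2, 3, 0]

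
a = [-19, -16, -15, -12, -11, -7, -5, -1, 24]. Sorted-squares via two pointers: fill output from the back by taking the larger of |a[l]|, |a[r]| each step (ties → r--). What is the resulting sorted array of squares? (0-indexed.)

[1, 25, 49, 121, 144, 225, 256, 361, 576]

l=0 r=8: |-19|<=|24| out[8]=576, r--
l=0 r=7: |-19|>|-1| out[7]=361, l++
l=1 r=7: |-16|>|-1| out[6]=256, l++
l=2 r=7: |-15|>|-1| out[5]=225, l++
l=3 r=7: |-12|>|-1| out[4]=144, l++
l=4 r=7: |-11|>|-1| out[3]=121, l++
l=5 r=7: |-7|>|-1| out[2]=49, l++
l=6 r=7: |-5|>|-1| out[1]=25, l++
l=7 r=7: |-1|<=|-1| out[0]=1, r--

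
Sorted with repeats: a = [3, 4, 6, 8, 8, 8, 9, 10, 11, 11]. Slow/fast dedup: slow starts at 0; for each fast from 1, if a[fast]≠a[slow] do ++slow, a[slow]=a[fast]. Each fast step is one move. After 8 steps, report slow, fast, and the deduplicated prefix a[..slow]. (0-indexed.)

(s=0,f=1) a[fast]=4≠a[slow]=3 write a[1]=4 → slow++,fast++
(s=1,f=2) a[fast]=6≠a[slow]=4 write a[2]=6 → slow++,fast++
(s=2,f=3) a[fast]=8≠a[slow]=6 write a[3]=8 → slow++,fast++
(s=3,f=4) a[fast]=8=a[slow] dup → fast++
(s=3,f=5) a[fast]=8=a[slow] dup → fast++
(s=3,f=6) a[fast]=9≠a[slow]=8 write a[4]=9 → slow++,fast++
(s=4,f=7) a[fast]=10≠a[slow]=9 write a[5]=10 → slow++,fast++
(s=5,f=8) a[fast]=11≠a[slow]=10 write a[6]=11 → slow++,fast++

slow=6, fast=9, prefix=[3, 4, 6, 8, 9, 10, 11]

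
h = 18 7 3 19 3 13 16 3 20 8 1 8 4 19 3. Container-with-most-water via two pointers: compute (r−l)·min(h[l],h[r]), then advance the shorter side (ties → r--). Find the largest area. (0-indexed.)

l=0 r=14: min(18,3)*14=42 best=42 *, r--
l=0 r=13: min(18,19)*13=234 best=234 *, l++
l=1 r=13: min(7,19)*12=84 best=234, l++
l=2 r=13: min(3,19)*11=33 best=234, l++
l=3 r=13: min(19,19)*10=190 best=234, r--
l=3 r=12: min(19,4)*9=36 best=234, r--
l=3 r=11: min(19,8)*8=64 best=234, r--
l=3 r=10: min(19,1)*7=7 best=234, r--
l=3 r=9: min(19,8)*6=48 best=234, r--
l=3 r=8: min(19,20)*5=95 best=234, l++
l=4 r=8: min(3,20)*4=12 best=234, l++
l=5 r=8: min(13,20)*3=39 best=234, l++
l=6 r=8: min(16,20)*2=32 best=234, l++
l=7 r=8: min(3,20)*1=3 best=234, l++

max area = 234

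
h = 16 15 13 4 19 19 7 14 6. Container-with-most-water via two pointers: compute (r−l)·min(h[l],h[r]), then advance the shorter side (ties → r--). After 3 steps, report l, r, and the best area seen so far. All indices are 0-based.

l=0, r=5, best area=98

[0,8] min(16,6)*8=48 best=48 * → r--
[0,7] min(16,14)*7=98 best=98 * → r--
[0,6] min(16,7)*6=42 best=98 → r--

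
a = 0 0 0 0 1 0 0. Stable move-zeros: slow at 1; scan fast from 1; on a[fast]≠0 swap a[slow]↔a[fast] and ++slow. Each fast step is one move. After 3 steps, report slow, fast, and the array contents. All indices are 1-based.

slow=1, fast=4, a=[0, 0, 0, 0, 1, 0, 0]

slow=1 fast=1: a[fast]=0, fast++
slow=1 fast=2: a[fast]=0, fast++
slow=1 fast=3: a[fast]=0, fast++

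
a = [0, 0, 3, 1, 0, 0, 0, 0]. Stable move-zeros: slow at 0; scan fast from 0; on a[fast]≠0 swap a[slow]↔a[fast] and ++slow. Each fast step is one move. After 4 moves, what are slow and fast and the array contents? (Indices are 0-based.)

slow=2, fast=4, a=[3, 1, 0, 0, 0, 0, 0, 0]

(s=0,f=0) a[fast]=0 → fast++
(s=0,f=1) a[fast]=0 → fast++
(s=0,f=2) a[fast]=3≠0 swap→a[0]=3 → slow++,fast++
(s=1,f=3) a[fast]=1≠0 swap→a[1]=1 → slow++,fast++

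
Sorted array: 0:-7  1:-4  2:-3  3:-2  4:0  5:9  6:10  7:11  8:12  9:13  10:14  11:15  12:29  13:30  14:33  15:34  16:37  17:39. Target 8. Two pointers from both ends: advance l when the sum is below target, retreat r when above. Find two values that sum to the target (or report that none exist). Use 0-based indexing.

(-7, 15)

l=0 r=17: -7+39=32 >8, r--
l=0 r=16: -7+37=30 >8, r--
l=0 r=15: -7+34=27 >8, r--
l=0 r=14: -7+33=26 >8, r--
l=0 r=13: -7+30=23 >8, r--
l=0 r=12: -7+29=22 >8, r--
l=0 r=11: -7+15=8, found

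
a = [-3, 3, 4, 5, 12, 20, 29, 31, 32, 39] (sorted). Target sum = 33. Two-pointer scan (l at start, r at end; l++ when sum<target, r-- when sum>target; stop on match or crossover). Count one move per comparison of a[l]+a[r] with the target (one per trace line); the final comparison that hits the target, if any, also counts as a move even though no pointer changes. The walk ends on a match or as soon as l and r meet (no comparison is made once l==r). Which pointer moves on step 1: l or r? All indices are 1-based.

r

[1,10] -3+39=36 >33 → r--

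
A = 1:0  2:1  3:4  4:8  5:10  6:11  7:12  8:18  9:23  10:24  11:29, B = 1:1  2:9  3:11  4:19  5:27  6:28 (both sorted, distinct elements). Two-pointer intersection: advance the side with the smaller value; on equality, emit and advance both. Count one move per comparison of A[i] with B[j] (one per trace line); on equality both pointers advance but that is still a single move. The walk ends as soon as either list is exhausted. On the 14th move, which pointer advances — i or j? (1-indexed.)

j

i=1 j=1: 0<1, i++
i=2 j=1: 1==1 emit, i++,j++
i=3 j=2: 4<9, i++
i=4 j=2: 8<9, i++
i=5 j=2: 10>9, j++
i=5 j=3: 10<11, i++
i=6 j=3: 11==11 emit, i++,j++
i=7 j=4: 12<19, i++
i=8 j=4: 18<19, i++
i=9 j=4: 23>19, j++
i=9 j=5: 23<27, i++
i=10 j=5: 24<27, i++
i=11 j=5: 29>27, j++
i=11 j=6: 29>28, j++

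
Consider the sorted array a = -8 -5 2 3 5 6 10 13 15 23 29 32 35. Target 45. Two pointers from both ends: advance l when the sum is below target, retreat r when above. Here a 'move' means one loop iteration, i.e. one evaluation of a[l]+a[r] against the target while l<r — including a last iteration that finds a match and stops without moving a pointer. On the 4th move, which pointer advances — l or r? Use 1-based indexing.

l

[1,13] -8+35=27 <45 → l++
[2,13] -5+35=30 <45 → l++
[3,13] 2+35=37 <45 → l++
[4,13] 3+35=38 <45 → l++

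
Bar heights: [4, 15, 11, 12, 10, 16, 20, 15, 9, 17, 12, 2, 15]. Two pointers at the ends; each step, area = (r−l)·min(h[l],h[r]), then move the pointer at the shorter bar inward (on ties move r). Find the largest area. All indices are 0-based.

max area = 165

[0,12] min(4,15)*12=48 best=48 * → l++
[1,12] min(15,15)*11=165 best=165 * → r--
[1,11] min(15,2)*10=20 best=165 → r--
[1,10] min(15,12)*9=108 best=165 → r--
[1,9] min(15,17)*8=120 best=165 → l++
[2,9] min(11,17)*7=77 best=165 → l++
[3,9] min(12,17)*6=72 best=165 → l++
[4,9] min(10,17)*5=50 best=165 → l++
[5,9] min(16,17)*4=64 best=165 → l++
[6,9] min(20,17)*3=51 best=165 → r--
[6,8] min(20,9)*2=18 best=165 → r--
[6,7] min(20,15)*1=15 best=165 → r--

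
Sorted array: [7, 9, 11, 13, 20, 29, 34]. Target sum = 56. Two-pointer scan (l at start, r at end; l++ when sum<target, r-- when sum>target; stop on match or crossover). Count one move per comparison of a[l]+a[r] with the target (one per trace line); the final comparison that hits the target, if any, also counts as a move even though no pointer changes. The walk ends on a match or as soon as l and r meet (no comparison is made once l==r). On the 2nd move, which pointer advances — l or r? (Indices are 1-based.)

l=1 r=7: 7+34=41 <56, l++
l=2 r=7: 9+34=43 <56, l++

l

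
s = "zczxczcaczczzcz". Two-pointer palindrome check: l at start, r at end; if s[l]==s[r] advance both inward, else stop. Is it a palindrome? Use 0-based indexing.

not a palindrome (mismatch at 3,11)

l=0 r=14: 'z'=='z', l++,r--
l=1 r=13: 'c'=='c', l++,r--
l=2 r=12: 'z'=='z', l++,r--
l=3 r=11: 'x'!='z', stop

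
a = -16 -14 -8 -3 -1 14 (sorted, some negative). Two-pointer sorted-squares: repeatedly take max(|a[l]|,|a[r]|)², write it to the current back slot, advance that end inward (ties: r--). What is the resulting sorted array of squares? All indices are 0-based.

l=0 r=5: |-16|>|14| out[5]=256, l++
l=1 r=5: |-14|<=|14| out[4]=196, r--
l=1 r=4: |-14|>|-1| out[3]=196, l++
l=2 r=4: |-8|>|-1| out[2]=64, l++
l=3 r=4: |-3|>|-1| out[1]=9, l++
l=4 r=4: |-1|<=|-1| out[0]=1, r--

[1, 9, 64, 196, 196, 256]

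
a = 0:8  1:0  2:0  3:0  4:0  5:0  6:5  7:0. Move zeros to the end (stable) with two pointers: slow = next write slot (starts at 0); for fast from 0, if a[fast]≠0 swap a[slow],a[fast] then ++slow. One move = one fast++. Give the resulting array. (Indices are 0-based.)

[8, 5, 0, 0, 0, 0, 0, 0]

(s=0,f=0) a[fast]=8≠0 swap→a[0]=8 → slow++,fast++
(s=1,f=1) a[fast]=0 → fast++
(s=1,f=2) a[fast]=0 → fast++
(s=1,f=3) a[fast]=0 → fast++
(s=1,f=4) a[fast]=0 → fast++
(s=1,f=5) a[fast]=0 → fast++
(s=1,f=6) a[fast]=5≠0 swap→a[1]=5 → slow++,fast++
(s=2,f=7) a[fast]=0 → fast++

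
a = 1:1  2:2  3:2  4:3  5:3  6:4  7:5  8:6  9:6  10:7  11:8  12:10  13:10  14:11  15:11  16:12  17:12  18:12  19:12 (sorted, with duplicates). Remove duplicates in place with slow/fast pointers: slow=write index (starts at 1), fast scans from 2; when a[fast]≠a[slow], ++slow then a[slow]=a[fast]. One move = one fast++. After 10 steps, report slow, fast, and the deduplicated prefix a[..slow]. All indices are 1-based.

slow=1 fast=2: a[fast]=2≠a[slow]=1 write a[2]=2, slow++,fast++
slow=2 fast=3: a[fast]=2=a[slow] dup, fast++
slow=2 fast=4: a[fast]=3≠a[slow]=2 write a[3]=3, slow++,fast++
slow=3 fast=5: a[fast]=3=a[slow] dup, fast++
slow=3 fast=6: a[fast]=4≠a[slow]=3 write a[4]=4, slow++,fast++
slow=4 fast=7: a[fast]=5≠a[slow]=4 write a[5]=5, slow++,fast++
slow=5 fast=8: a[fast]=6≠a[slow]=5 write a[6]=6, slow++,fast++
slow=6 fast=9: a[fast]=6=a[slow] dup, fast++
slow=6 fast=10: a[fast]=7≠a[slow]=6 write a[7]=7, slow++,fast++
slow=7 fast=11: a[fast]=8≠a[slow]=7 write a[8]=8, slow++,fast++

slow=8, fast=12, prefix=[1, 2, 3, 4, 5, 6, 7, 8]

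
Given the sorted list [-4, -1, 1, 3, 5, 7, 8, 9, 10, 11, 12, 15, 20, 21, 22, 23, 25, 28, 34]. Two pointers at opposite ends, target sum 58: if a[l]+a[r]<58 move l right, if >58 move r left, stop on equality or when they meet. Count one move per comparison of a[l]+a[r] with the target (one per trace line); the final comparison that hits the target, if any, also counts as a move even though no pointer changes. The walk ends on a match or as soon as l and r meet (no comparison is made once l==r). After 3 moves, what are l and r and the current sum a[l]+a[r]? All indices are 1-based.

l=1 r=19: -4+34=30 <58, l++
l=2 r=19: -1+34=33 <58, l++
l=3 r=19: 1+34=35 <58, l++

l=4, r=19, sum=37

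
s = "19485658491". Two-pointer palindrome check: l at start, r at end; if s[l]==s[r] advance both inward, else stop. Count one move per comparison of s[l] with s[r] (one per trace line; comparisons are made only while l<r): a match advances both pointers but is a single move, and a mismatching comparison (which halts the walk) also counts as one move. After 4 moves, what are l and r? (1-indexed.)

[1,11] '1'=='1' → l++,r--
[2,10] '9'=='9' → l++,r--
[3,9] '4'=='4' → l++,r--
[4,8] '8'=='8' → l++,r--

l=5, r=7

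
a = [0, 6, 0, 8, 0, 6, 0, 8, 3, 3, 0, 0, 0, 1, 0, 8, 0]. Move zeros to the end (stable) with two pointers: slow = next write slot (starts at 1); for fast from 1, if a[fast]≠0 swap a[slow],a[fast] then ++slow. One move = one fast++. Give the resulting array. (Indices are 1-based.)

slow=1 fast=1: a[fast]=0, fast++
slow=1 fast=2: a[fast]=6≠0 swap→a[1]=6, slow++,fast++
slow=2 fast=3: a[fast]=0, fast++
slow=2 fast=4: a[fast]=8≠0 swap→a[2]=8, slow++,fast++
slow=3 fast=5: a[fast]=0, fast++
slow=3 fast=6: a[fast]=6≠0 swap→a[3]=6, slow++,fast++
slow=4 fast=7: a[fast]=0, fast++
slow=4 fast=8: a[fast]=8≠0 swap→a[4]=8, slow++,fast++
slow=5 fast=9: a[fast]=3≠0 swap→a[5]=3, slow++,fast++
slow=6 fast=10: a[fast]=3≠0 swap→a[6]=3, slow++,fast++
slow=7 fast=11: a[fast]=0, fast++
slow=7 fast=12: a[fast]=0, fast++
slow=7 fast=13: a[fast]=0, fast++
slow=7 fast=14: a[fast]=1≠0 swap→a[7]=1, slow++,fast++
slow=8 fast=15: a[fast]=0, fast++
slow=8 fast=16: a[fast]=8≠0 swap→a[8]=8, slow++,fast++
slow=9 fast=17: a[fast]=0, fast++

[6, 8, 6, 8, 3, 3, 1, 8, 0, 0, 0, 0, 0, 0, 0, 0, 0]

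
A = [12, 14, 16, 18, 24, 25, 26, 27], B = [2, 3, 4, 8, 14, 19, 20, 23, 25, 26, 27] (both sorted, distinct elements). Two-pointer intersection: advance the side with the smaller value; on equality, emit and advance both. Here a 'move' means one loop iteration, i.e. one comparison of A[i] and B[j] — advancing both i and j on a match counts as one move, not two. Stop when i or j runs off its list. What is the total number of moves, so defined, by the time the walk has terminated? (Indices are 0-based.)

15 moves

i=0 j=0: 12>2, j++
i=0 j=1: 12>3, j++
i=0 j=2: 12>4, j++
i=0 j=3: 12>8, j++
i=0 j=4: 12<14, i++
i=1 j=4: 14==14 emit, i++,j++
i=2 j=5: 16<19, i++
i=3 j=5: 18<19, i++
i=4 j=5: 24>19, j++
i=4 j=6: 24>20, j++
i=4 j=7: 24>23, j++
i=4 j=8: 24<25, i++
i=5 j=8: 25==25 emit, i++,j++
i=6 j=9: 26==26 emit, i++,j++
i=7 j=10: 27==27 emit, i++,j++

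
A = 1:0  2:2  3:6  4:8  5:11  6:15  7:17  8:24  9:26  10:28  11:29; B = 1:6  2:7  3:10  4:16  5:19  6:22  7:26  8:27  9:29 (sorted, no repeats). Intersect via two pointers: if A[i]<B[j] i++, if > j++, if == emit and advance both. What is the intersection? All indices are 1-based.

i=1 j=1: 0<6, i++
i=2 j=1: 2<6, i++
i=3 j=1: 6==6 emit, i++,j++
i=4 j=2: 8>7, j++
i=4 j=3: 8<10, i++
i=5 j=3: 11>10, j++
i=5 j=4: 11<16, i++
i=6 j=4: 15<16, i++
i=7 j=4: 17>16, j++
i=7 j=5: 17<19, i++
i=8 j=5: 24>19, j++
i=8 j=6: 24>22, j++
i=8 j=7: 24<26, i++
i=9 j=7: 26==26 emit, i++,j++
i=10 j=8: 28>27, j++
i=10 j=9: 28<29, i++
i=11 j=9: 29==29 emit, i++,j++

intersection = [6, 26, 29]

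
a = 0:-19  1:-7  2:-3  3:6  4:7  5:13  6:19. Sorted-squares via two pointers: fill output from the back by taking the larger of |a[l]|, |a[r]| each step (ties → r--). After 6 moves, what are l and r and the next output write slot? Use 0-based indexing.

l=2, r=2, next write slot=0

[0,6] |-19|<=|19| out[6]=361 → r--
[0,5] |-19|>|13| out[5]=361 → l++
[1,5] |-7|<=|13| out[4]=169 → r--
[1,4] |-7|<=|7| out[3]=49 → r--
[1,3] |-7|>|6| out[2]=49 → l++
[2,3] |-3|<=|6| out[1]=36 → r--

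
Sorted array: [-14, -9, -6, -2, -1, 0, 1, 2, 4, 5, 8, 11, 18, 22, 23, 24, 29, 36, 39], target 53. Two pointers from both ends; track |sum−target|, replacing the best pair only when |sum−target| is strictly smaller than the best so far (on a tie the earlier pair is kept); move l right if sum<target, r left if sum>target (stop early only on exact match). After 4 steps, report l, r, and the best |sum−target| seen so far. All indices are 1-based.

[1,19] -14+39=25 d=28 * → l++
[2,19] -9+39=30 d=23 * → l++
[3,19] -6+39=33 d=20 * → l++
[4,19] -2+39=37 d=16 * → l++

l=5, r=19, best |Δ|=16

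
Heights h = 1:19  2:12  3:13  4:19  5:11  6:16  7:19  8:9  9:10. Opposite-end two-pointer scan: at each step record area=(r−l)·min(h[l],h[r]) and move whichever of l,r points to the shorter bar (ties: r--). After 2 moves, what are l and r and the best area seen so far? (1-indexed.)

[1,9] min(19,10)*8=80 best=80 * → r--
[1,8] min(19,9)*7=63 best=80 → r--

l=1, r=7, best area=80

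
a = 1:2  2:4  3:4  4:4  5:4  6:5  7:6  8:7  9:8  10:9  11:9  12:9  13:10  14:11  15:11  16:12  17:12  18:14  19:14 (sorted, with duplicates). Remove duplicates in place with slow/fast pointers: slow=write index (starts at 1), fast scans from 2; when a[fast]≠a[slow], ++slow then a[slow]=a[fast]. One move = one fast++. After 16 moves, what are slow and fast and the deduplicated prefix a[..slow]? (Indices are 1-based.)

slow=10, fast=18, prefix=[2, 4, 5, 6, 7, 8, 9, 10, 11, 12]

slow=1 fast=2: a[fast]=4≠a[slow]=2 write a[2]=4, slow++,fast++
slow=2 fast=3: a[fast]=4=a[slow] dup, fast++
slow=2 fast=4: a[fast]=4=a[slow] dup, fast++
slow=2 fast=5: a[fast]=4=a[slow] dup, fast++
slow=2 fast=6: a[fast]=5≠a[slow]=4 write a[3]=5, slow++,fast++
slow=3 fast=7: a[fast]=6≠a[slow]=5 write a[4]=6, slow++,fast++
slow=4 fast=8: a[fast]=7≠a[slow]=6 write a[5]=7, slow++,fast++
slow=5 fast=9: a[fast]=8≠a[slow]=7 write a[6]=8, slow++,fast++
slow=6 fast=10: a[fast]=9≠a[slow]=8 write a[7]=9, slow++,fast++
slow=7 fast=11: a[fast]=9=a[slow] dup, fast++
slow=7 fast=12: a[fast]=9=a[slow] dup, fast++
slow=7 fast=13: a[fast]=10≠a[slow]=9 write a[8]=10, slow++,fast++
slow=8 fast=14: a[fast]=11≠a[slow]=10 write a[9]=11, slow++,fast++
slow=9 fast=15: a[fast]=11=a[slow] dup, fast++
slow=9 fast=16: a[fast]=12≠a[slow]=11 write a[10]=12, slow++,fast++
slow=10 fast=17: a[fast]=12=a[slow] dup, fast++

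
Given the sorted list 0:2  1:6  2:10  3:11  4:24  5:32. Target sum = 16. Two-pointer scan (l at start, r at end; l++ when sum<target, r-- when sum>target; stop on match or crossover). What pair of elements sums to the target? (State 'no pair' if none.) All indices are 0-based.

(6, 10)

[0,5] 2+32=34 >16 → r--
[0,4] 2+24=26 >16 → r--
[0,3] 2+11=13 <16 → l++
[1,3] 6+11=17 >16 → r--
[1,2] 6+10=16 → found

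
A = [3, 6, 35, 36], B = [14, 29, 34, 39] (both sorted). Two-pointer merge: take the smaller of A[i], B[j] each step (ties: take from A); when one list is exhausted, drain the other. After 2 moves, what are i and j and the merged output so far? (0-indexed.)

[i=0,j=0] A[i]=3<=B[j]=14 take 3 → i++
[i=1,j=0] A[i]=6<=B[j]=14 take 6 → i++

i=2, j=0, merged so far=[3, 6]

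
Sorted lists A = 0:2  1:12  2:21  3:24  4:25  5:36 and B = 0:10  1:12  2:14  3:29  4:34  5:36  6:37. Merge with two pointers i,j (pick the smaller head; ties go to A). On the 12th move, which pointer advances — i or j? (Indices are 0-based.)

j

i=0 j=0: A[i]=2<=B[j]=10 take 2, i++
i=1 j=0: A[i]=12>B[j]=10 take 10, j++
i=1 j=1: A[i]=12<=B[j]=12 take 12, i++
i=2 j=1: A[i]=21>B[j]=12 take 12, j++
i=2 j=2: A[i]=21>B[j]=14 take 14, j++
i=2 j=3: A[i]=21<=B[j]=29 take 21, i++
i=3 j=3: A[i]=24<=B[j]=29 take 24, i++
i=4 j=3: A[i]=25<=B[j]=29 take 25, i++
i=5 j=3: A[i]=36>B[j]=29 take 29, j++
i=5 j=4: A[i]=36>B[j]=34 take 34, j++
i=5 j=5: A[i]=36<=B[j]=36 take 36, i++
i=6 j=5: A done, take B[j]=36, j++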